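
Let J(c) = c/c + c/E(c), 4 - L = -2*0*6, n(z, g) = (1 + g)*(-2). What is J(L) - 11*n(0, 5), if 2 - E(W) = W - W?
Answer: 135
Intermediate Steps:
n(z, g) = -2 - 2*g
E(W) = 2 (E(W) = 2 - (W - W) = 2 - 1*0 = 2 + 0 = 2)
L = 4 (L = 4 - (-2*0)*6 = 4 - 0*6 = 4 - 1*0 = 4 + 0 = 4)
J(c) = 1 + c/2 (J(c) = c/c + c/2 = 1 + c*(½) = 1 + c/2)
J(L) - 11*n(0, 5) = (1 + (½)*4) - 11*(-2 - 2*5) = (1 + 2) - 11*(-2 - 10) = 3 - 11*(-12) = 3 + 132 = 135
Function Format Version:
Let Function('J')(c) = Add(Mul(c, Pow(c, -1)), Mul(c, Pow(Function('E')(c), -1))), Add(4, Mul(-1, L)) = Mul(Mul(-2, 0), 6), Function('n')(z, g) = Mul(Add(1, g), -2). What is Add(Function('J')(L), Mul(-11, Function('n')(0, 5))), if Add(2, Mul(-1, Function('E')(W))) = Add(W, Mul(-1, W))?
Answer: 135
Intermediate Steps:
Function('n')(z, g) = Add(-2, Mul(-2, g))
Function('E')(W) = 2 (Function('E')(W) = Add(2, Mul(-1, Add(W, Mul(-1, W)))) = Add(2, Mul(-1, 0)) = Add(2, 0) = 2)
L = 4 (L = Add(4, Mul(-1, Mul(Mul(-2, 0), 6))) = Add(4, Mul(-1, Mul(0, 6))) = Add(4, Mul(-1, 0)) = Add(4, 0) = 4)
Function('J')(c) = Add(1, Mul(Rational(1, 2), c)) (Function('J')(c) = Add(Mul(c, Pow(c, -1)), Mul(c, Pow(2, -1))) = Add(1, Mul(c, Rational(1, 2))) = Add(1, Mul(Rational(1, 2), c)))
Add(Function('J')(L), Mul(-11, Function('n')(0, 5))) = Add(Add(1, Mul(Rational(1, 2), 4)), Mul(-11, Add(-2, Mul(-2, 5)))) = Add(Add(1, 2), Mul(-11, Add(-2, -10))) = Add(3, Mul(-11, -12)) = Add(3, 132) = 135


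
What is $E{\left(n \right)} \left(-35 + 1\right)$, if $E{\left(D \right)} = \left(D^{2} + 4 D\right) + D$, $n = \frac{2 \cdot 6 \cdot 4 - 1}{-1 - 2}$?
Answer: $- \frac{51136}{9} \approx -5681.8$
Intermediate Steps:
$n = - \frac{47}{3}$ ($n = \frac{12 \cdot 4 - 1}{-3} = \left(48 - 1\right) \left(- \frac{1}{3}\right) = 47 \left(- \frac{1}{3}\right) = - \frac{47}{3} \approx -15.667$)
$E{\left(D \right)} = D^{2} + 5 D$
$E{\left(n \right)} \left(-35 + 1\right) = - \frac{47 \left(5 - \frac{47}{3}\right)}{3} \left(-35 + 1\right) = \left(- \frac{47}{3}\right) \left(- \frac{32}{3}\right) \left(-34\right) = \frac{1504}{9} \left(-34\right) = - \frac{51136}{9}$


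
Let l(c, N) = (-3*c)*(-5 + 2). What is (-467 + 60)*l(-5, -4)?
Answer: 18315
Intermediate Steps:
l(c, N) = 9*c (l(c, N) = -3*c*(-3) = 9*c)
(-467 + 60)*l(-5, -4) = (-467 + 60)*(9*(-5)) = -407*(-45) = 18315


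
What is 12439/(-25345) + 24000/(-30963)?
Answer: -331142919/261585745 ≈ -1.2659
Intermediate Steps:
12439/(-25345) + 24000/(-30963) = 12439*(-1/25345) + 24000*(-1/30963) = -12439/25345 - 8000/10321 = -331142919/261585745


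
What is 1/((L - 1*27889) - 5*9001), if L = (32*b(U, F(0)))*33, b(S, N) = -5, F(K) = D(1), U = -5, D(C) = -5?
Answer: -1/78174 ≈ -1.2792e-5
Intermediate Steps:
F(K) = -5
L = -5280 (L = (32*(-5))*33 = -160*33 = -5280)
1/((L - 1*27889) - 5*9001) = 1/((-5280 - 1*27889) - 5*9001) = 1/((-5280 - 27889) - 45005) = 1/(-33169 - 45005) = 1/(-78174) = -1/78174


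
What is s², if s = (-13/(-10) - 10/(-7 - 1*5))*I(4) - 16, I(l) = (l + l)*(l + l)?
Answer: 3268864/225 ≈ 14528.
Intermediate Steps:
I(l) = 4*l² (I(l) = (2*l)*(2*l) = 4*l²)
s = 1808/15 (s = (-13/(-10) - 10/(-7 - 1*5))*(4*4²) - 16 = (-13*(-⅒) - 10/(-7 - 5))*(4*16) - 16 = (13/10 - 10/(-12))*64 - 16 = (13/10 - 10*(-1/12))*64 - 16 = (13/10 + ⅚)*64 - 16 = (32/15)*64 - 16 = 2048/15 - 16 = 1808/15 ≈ 120.53)
s² = (1808/15)² = 3268864/225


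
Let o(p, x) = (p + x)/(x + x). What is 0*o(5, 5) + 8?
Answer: 8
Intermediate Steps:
o(p, x) = (p + x)/(2*x) (o(p, x) = (p + x)/((2*x)) = (p + x)*(1/(2*x)) = (p + x)/(2*x))
0*o(5, 5) + 8 = 0*((½)*(5 + 5)/5) + 8 = 0*((½)*(⅕)*10) + 8 = 0*1 + 8 = 0 + 8 = 8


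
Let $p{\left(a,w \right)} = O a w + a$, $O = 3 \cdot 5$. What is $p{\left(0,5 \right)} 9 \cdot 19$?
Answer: $0$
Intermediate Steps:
$O = 15$
$p{\left(a,w \right)} = a + 15 a w$ ($p{\left(a,w \right)} = 15 a w + a = a + 15 a w$)
$p{\left(0,5 \right)} 9 \cdot 19 = 0 \left(1 + 15 \cdot 5\right) 9 \cdot 19 = 0 \left(1 + 75\right) 9 \cdot 19 = 0 \cdot 76 \cdot 9 \cdot 19 = 0 \cdot 9 \cdot 19 = 0 \cdot 19 = 0$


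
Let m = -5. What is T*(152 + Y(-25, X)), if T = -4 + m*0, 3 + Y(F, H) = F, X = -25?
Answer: -496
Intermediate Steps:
Y(F, H) = -3 + F
T = -4 (T = -4 - 5*0 = -4 + 0 = -4)
T*(152 + Y(-25, X)) = -4*(152 + (-3 - 25)) = -4*(152 - 28) = -4*124 = -496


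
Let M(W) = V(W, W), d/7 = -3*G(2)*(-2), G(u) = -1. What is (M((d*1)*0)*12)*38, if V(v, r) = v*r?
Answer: 0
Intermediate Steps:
V(v, r) = r*v
d = -42 (d = 7*(-3*(-1)*(-2)) = 7*(3*(-2)) = 7*(-6) = -42)
M(W) = W² (M(W) = W*W = W²)
(M((d*1)*0)*12)*38 = ((-42*1*0)²*12)*38 = ((-42*0)²*12)*38 = (0²*12)*38 = (0*12)*38 = 0*38 = 0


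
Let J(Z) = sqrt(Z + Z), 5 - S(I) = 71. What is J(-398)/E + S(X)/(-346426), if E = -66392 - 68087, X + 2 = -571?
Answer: 33/173213 - 2*I*sqrt(199)/134479 ≈ 0.00019052 - 0.0002098*I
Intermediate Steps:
X = -573 (X = -2 - 571 = -573)
S(I) = -66 (S(I) = 5 - 1*71 = 5 - 71 = -66)
E = -134479
J(Z) = sqrt(2)*sqrt(Z) (J(Z) = sqrt(2*Z) = sqrt(2)*sqrt(Z))
J(-398)/E + S(X)/(-346426) = (sqrt(2)*sqrt(-398))/(-134479) - 66/(-346426) = (sqrt(2)*(I*sqrt(398)))*(-1/134479) - 66*(-1/346426) = (2*I*sqrt(199))*(-1/134479) + 33/173213 = -2*I*sqrt(199)/134479 + 33/173213 = 33/173213 - 2*I*sqrt(199)/134479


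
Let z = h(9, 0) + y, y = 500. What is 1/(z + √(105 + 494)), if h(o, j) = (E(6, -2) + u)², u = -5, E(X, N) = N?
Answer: 549/300802 - √599/300802 ≈ 0.0017438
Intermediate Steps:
h(o, j) = 49 (h(o, j) = (-2 - 5)² = (-7)² = 49)
z = 549 (z = 49 + 500 = 549)
1/(z + √(105 + 494)) = 1/(549 + √(105 + 494)) = 1/(549 + √599)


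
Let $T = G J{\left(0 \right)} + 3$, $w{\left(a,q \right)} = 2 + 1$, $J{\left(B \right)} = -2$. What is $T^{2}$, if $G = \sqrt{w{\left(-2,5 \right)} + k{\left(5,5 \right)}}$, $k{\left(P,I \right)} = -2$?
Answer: $1$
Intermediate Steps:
$w{\left(a,q \right)} = 3$
$G = 1$ ($G = \sqrt{3 - 2} = \sqrt{1} = 1$)
$T = 1$ ($T = 1 \left(-2\right) + 3 = -2 + 3 = 1$)
$T^{2} = 1^{2} = 1$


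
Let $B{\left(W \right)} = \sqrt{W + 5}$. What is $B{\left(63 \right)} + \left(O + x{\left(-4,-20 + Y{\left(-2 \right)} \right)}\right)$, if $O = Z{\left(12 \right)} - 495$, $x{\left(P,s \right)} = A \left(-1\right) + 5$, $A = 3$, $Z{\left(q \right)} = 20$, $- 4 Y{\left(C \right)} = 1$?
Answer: $-473 + 2 \sqrt{17} \approx -464.75$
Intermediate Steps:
$Y{\left(C \right)} = - \frac{1}{4}$ ($Y{\left(C \right)} = \left(- \frac{1}{4}\right) 1 = - \frac{1}{4}$)
$B{\left(W \right)} = \sqrt{5 + W}$
$x{\left(P,s \right)} = 2$ ($x{\left(P,s \right)} = 3 \left(-1\right) + 5 = -3 + 5 = 2$)
$O = -475$ ($O = 20 - 495 = -475$)
$B{\left(63 \right)} + \left(O + x{\left(-4,-20 + Y{\left(-2 \right)} \right)}\right) = \sqrt{5 + 63} + \left(-475 + 2\right) = \sqrt{68} - 473 = 2 \sqrt{17} - 473 = -473 + 2 \sqrt{17}$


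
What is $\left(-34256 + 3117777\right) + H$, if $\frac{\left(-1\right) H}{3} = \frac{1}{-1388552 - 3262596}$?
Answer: $\frac{14341912532111}{4651148} \approx 3.0835 \cdot 10^{6}$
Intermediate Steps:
$H = \frac{3}{4651148}$ ($H = - \frac{3}{-1388552 - 3262596} = - \frac{3}{-4651148} = \left(-3\right) \left(- \frac{1}{4651148}\right) = \frac{3}{4651148} \approx 6.45 \cdot 10^{-7}$)
$\left(-34256 + 3117777\right) + H = \left(-34256 + 3117777\right) + \frac{3}{4651148} = 3083521 + \frac{3}{4651148} = \frac{14341912532111}{4651148}$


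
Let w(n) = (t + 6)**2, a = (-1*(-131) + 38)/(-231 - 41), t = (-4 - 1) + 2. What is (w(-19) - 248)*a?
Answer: 40391/272 ≈ 148.50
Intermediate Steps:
t = -3 (t = -5 + 2 = -3)
a = -169/272 (a = (131 + 38)/(-272) = 169*(-1/272) = -169/272 ≈ -0.62132)
w(n) = 9 (w(n) = (-3 + 6)**2 = 3**2 = 9)
(w(-19) - 248)*a = (9 - 248)*(-169/272) = -239*(-169/272) = 40391/272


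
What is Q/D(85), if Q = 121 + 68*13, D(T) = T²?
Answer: 201/1445 ≈ 0.13910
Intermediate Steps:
Q = 1005 (Q = 121 + 884 = 1005)
Q/D(85) = 1005/(85²) = 1005/7225 = 1005*(1/7225) = 201/1445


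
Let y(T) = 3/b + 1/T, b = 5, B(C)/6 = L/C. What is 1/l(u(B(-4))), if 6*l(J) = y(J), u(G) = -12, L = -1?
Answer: 360/31 ≈ 11.613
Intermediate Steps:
B(C) = -6/C (B(C) = 6*(-1/C) = -6/C)
y(T) = 3/5 + 1/T
l(J) = 1/10 + 1/(6*J) (l(J) = (3/5 + 1/J)/6 = 1/10 + 1/(6*J))
1/l(u(B(-4))) = 1/((1/30)*(5 + 3*(-12))/(-12)) = 1/((1/30)*(-1/12)*(5 - 36)) = 1/((1/30)*(-1/12)*(-31)) = 1/(31/360) = 360/31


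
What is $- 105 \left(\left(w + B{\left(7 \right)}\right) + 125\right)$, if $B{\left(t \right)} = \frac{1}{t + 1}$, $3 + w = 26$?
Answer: $- \frac{124425}{8} \approx -15553.0$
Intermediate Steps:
$w = 23$ ($w = -3 + 26 = 23$)
$B{\left(t \right)} = \frac{1}{1 + t}$
$- 105 \left(\left(w + B{\left(7 \right)}\right) + 125\right) = - 105 \left(\left(23 + \frac{1}{1 + 7}\right) + 125\right) = - 105 \left(\left(23 + \frac{1}{8}\right) + 125\right) = - 105 \left(\frac{185}{8} + 125\right) = \left(-105\right) \frac{1185}{8} = - \frac{124425}{8}$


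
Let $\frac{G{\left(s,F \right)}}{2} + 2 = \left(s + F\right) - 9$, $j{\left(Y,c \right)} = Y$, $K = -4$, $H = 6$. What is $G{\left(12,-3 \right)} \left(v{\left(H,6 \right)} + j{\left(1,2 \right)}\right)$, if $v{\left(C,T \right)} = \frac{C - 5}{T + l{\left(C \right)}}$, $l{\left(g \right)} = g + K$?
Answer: $- \frac{9}{2} \approx -4.5$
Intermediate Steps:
$G{\left(s,F \right)} = -22 + 2 F + 2 s$ ($G{\left(s,F \right)} = -4 + 2 \left(\left(s + F\right) - 9\right) = -4 + 2 \left(\left(F + s\right) - 9\right) = -4 + 2 \left(-9 + F + s\right) = -4 + \left(-18 + 2 F + 2 s\right) = -22 + 2 F + 2 s$)
$l{\left(g \right)} = -4 + g$ ($l{\left(g \right)} = g - 4 = -4 + g$)
$v{\left(C,T \right)} = \frac{-5 + C}{-4 + C + T}$ ($v{\left(C,T \right)} = \frac{C - 5}{T + \left(-4 + C\right)} = \frac{-5 + C}{-4 + C + T}$)
$G{\left(12,-3 \right)} \left(v{\left(H,6 \right)} + j{\left(1,2 \right)}\right) = \left(-22 + 2 \left(-3\right) + 2 \cdot 12\right) \left(\frac{-5 + 6}{-4 + 6 + 6} + 1\right) = \left(-22 - 6 + 24\right) \left(\frac{1}{8} \cdot 1 + 1\right) = - 4 \left(\frac{1}{8} \cdot 1 + 1\right) = - 4 \left(\frac{1}{8} + 1\right) = \left(-4\right) \frac{9}{8} = - \frac{9}{2}$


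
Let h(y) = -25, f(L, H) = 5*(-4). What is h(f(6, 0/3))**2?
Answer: 625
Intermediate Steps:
f(L, H) = -20
h(f(6, 0/3))**2 = (-25)**2 = 625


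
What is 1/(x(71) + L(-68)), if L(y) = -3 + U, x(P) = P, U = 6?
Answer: 1/74 ≈ 0.013514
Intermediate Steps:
L(y) = 3 (L(y) = -3 + 6 = 3)
1/(x(71) + L(-68)) = 1/(71 + 3) = 1/74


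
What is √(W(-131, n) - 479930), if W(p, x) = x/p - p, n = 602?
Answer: 41*I*√4898221/131 ≈ 692.68*I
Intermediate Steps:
W(p, x) = -p + x/p
√(W(-131, n) - 479930) = √((-1*(-131) + 602/(-131)) - 479930) = √((131 + 602*(-1/131)) - 479930) = √((131 - 602/131) - 479930) = √(16559/131 - 479930) = √(-62854271/131) = 41*I*√4898221/131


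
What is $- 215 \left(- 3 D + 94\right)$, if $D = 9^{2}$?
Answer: $32035$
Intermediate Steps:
$D = 81$
$- 215 \left(- 3 D + 94\right) = - 215 \left(\left(-3\right) 81 + 94\right) = - 215 \left(-243 + 94\right) = \left(-215\right) \left(-149\right) = 32035$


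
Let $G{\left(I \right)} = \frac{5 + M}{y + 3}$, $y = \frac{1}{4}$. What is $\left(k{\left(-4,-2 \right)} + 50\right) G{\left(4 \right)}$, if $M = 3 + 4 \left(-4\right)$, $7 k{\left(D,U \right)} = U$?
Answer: $- \frac{11136}{91} \approx -122.37$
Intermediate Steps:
$y = \frac{1}{4} \approx 0.25$
$k{\left(D,U \right)} = \frac{U}{7}$
$M = -13$ ($M = 3 - 16 = -13$)
$G{\left(I \right)} = - \frac{32}{13}$ ($G{\left(I \right)} = \frac{5 - 13}{\frac{1}{4} + 3} = - \frac{8}{\frac{13}{4}} = \left(-8\right) \frac{4}{13} = - \frac{32}{13}$)
$\left(k{\left(-4,-2 \right)} + 50\right) G{\left(4 \right)} = \left(\frac{1}{7} \left(-2\right) + 50\right) \left(- \frac{32}{13}\right) = \left(- \frac{2}{7} + 50\right) \left(- \frac{32}{13}\right) = \frac{348}{7} \left(- \frac{32}{13}\right) = - \frac{11136}{91}$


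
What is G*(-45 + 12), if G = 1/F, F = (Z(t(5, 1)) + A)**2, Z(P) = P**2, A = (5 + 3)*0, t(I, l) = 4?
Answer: -33/256 ≈ -0.12891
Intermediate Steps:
A = 0 (A = 8*0 = 0)
F = 256 (F = (4**2 + 0)**2 = (16 + 0)**2 = 16**2 = 256)
G = 1/256 ≈ 0.0039063
G*(-45 + 12) = (-45 + 12)/256 = (1/256)*(-33) = -33/256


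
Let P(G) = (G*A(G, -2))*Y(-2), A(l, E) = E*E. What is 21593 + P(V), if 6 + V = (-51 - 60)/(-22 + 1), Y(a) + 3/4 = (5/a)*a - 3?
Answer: 151126/7 ≈ 21589.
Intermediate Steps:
Y(a) = 5/4 (Y(a) = -3/4 + ((5/a)*a - 3) = -3/4 + (5 - 3) = -3/4 + 2 = 5/4)
V = -5/7 (V = -6 + (-51 - 60)/(-22 + 1) = -6 - 111/(-21) = -6 - 111*(-1/21) = -6 + 37/7 = -5/7 ≈ -0.71429)
A(l, E) = E**2
P(G) = 5*G (P(G) = (G*(-2)**2)*(5/4) = (G*4)*(5/4) = (4*G)*(5/4) = 5*G)
21593 + P(V) = 21593 + 5*(-5/7) = 21593 - 25/7 = 151126/7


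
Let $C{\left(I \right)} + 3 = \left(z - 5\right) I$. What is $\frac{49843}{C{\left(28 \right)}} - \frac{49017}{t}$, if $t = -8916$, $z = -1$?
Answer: $- \frac{145339427}{508212} \approx -285.98$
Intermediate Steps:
$C{\left(I \right)} = -3 - 6 I$ ($C{\left(I \right)} = -3 + \left(-1 - 5\right) I = -3 - 6 I$)
$\frac{49843}{C{\left(28 \right)}} - \frac{49017}{t} = \frac{49843}{-3 - 168} - \frac{49017}{-8916} = \frac{49843}{-3 - 168} - - \frac{16339}{2972} = \frac{49843}{-171} + \frac{16339}{2972} = 49843 \left(- \frac{1}{171}\right) + \frac{16339}{2972} = - \frac{49843}{171} + \frac{16339}{2972} = - \frac{145339427}{508212}$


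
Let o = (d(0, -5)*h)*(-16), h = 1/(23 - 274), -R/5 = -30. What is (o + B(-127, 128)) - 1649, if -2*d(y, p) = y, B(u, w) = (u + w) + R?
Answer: -1498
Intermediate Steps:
R = 150 (R = -5*(-30) = 150)
B(u, w) = 150 + u + w (B(u, w) = (u + w) + 150 = 150 + u + w)
d(y, p) = -y/2
h = -1/251 (h = 1/(-251) = -1/251 ≈ -0.0039841)
o = 0 (o = (-½*0*(-1/251))*(-16) = (0*(-1/251))*(-16) = 0*(-16) = 0)
(o + B(-127, 128)) - 1649 = (0 + (150 - 127 + 128)) - 1649 = (0 + 151) - 1649 = 151 - 1649 = -1498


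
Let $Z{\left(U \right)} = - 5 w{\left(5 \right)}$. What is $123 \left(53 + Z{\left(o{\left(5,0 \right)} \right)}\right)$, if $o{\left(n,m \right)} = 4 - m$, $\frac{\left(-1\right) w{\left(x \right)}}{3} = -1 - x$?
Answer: $-4551$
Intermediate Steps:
$w{\left(x \right)} = 3 + 3 x$ ($w{\left(x \right)} = - 3 \left(-1 - x\right) = 3 + 3 x$)
$Z{\left(U \right)} = -90$ ($Z{\left(U \right)} = - 5 \left(3 + 3 \cdot 5\right) = - 5 \left(3 + 15\right) = \left(-5\right) 18 = -90$)
$123 \left(53 + Z{\left(o{\left(5,0 \right)} \right)}\right) = 123 \left(53 - 90\right) = 123 \left(-37\right) = -4551$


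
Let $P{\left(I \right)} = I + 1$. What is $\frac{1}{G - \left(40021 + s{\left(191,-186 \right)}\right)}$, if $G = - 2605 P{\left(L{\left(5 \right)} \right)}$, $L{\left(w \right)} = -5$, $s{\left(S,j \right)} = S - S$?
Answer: $- \frac{1}{29601} \approx -3.3783 \cdot 10^{-5}$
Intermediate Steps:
$s{\left(S,j \right)} = 0$
$P{\left(I \right)} = 1 + I$
$G = 10420$ ($G = - 2605 \left(1 - 5\right) = \left(-2605\right) \left(-4\right) = 10420$)
$\frac{1}{G - \left(40021 + s{\left(191,-186 \right)}\right)} = \frac{1}{10420 - 40021} = \frac{1}{-29601} = - \frac{1}{29601}$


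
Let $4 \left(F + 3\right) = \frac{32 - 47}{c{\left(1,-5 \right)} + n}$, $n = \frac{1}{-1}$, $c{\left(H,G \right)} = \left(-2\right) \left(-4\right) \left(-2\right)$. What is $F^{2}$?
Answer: $\frac{35721}{4624} \approx 7.7251$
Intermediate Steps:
$c{\left(H,G \right)} = -16$ ($c{\left(H,G \right)} = 8 \left(-2\right) = -16$)
$n = -1$
$F = - \frac{189}{68}$ ($F = -3 + \frac{\left(32 - 47\right) \frac{1}{-16 - 1}}{4} = -3 + \frac{\left(-15\right) \frac{1}{-17}}{4} = -3 + \frac{\left(-15\right) \left(- \frac{1}{17}\right)}{4} = -3 + \frac{1}{4} \cdot \frac{15}{17} = -3 + \frac{15}{68} = - \frac{189}{68} \approx -2.7794$)
$F^{2} = \left(- \frac{189}{68}\right)^{2} = \frac{35721}{4624}$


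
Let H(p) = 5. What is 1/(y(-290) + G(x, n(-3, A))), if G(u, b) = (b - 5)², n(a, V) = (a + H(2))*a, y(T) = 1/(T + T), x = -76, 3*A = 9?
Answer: 580/70179 ≈ 0.0082646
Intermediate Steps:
A = 3 (A = (⅓)*9 = 3)
y(T) = 1/(2*T)
n(a, V) = a*(5 + a) (n(a, V) = (a + 5)*a = (5 + a)*a = a*(5 + a))
G(u, b) = (-5 + b)²
1/(y(-290) + G(x, n(-3, A))) = 1/((½)/(-290) + (-5 - 3*(5 - 3))²) = 1/((½)*(-1/290) + (-5 - 3*2)²) = 1/(-1/580 + (-5 - 6)²) = 1/(-1/580 + (-11)²) = 1/(-1/580 + 121) = 1/(70179/580) = 580/70179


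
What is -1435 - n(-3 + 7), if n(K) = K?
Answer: -1439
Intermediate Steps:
-1435 - n(-3 + 7) = -1435 - (-3 + 7) = -1435 - 1*4 = -1435 - 4 = -1439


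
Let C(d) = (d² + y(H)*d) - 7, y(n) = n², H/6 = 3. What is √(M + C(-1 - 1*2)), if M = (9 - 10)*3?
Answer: I*√973 ≈ 31.193*I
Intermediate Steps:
H = 18 (H = 6*3 = 18)
C(d) = -7 + d² + 324*d (C(d) = (d² + 18²*d) - 7 = (d² + 324*d) - 7 = -7 + d² + 324*d)
M = -3 (M = -1*3 = -3)
√(M + C(-1 - 1*2)) = √(-3 + (-7 + (-1 - 1*2)² + 324*(-1 - 1*2))) = √(-3 + (-7 + (-1 - 2)² + 324*(-1 - 2))) = √(-3 + (-7 + (-3)² + 324*(-3))) = √(-3 + (-7 + 9 - 972)) = √(-3 - 970) = √(-973) = I*√973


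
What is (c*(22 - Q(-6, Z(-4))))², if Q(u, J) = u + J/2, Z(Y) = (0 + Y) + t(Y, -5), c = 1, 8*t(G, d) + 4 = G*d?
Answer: 841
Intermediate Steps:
t(G, d) = -½ + G*d/8 (t(G, d) = -½ + (G*d)/8 = -½ + G*d/8)
Z(Y) = -½ + 3*Y/8 (Z(Y) = (0 + Y) + (-½ + (⅛)*Y*(-5)) = Y + (-½ - 5*Y/8) = -½ + 3*Y/8)
Q(u, J) = u + J/2 (Q(u, J) = u + J*(½) = u + J/2)
(c*(22 - Q(-6, Z(-4))))² = (1*(22 - (-6 + (-½ + (3/8)*(-4))/2)))² = (1*(22 - (-6 + (-½ - 3/2)/2)))² = (1*(22 - (-6 + (½)*(-2))))² = (1*(22 - (-6 - 1)))² = (1*(22 - 1*(-7)))² = (1*(22 + 7))² = (1*29)² = 29² = 841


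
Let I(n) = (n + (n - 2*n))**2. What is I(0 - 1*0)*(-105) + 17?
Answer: 17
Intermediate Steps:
I(n) = 0 (I(n) = (n - n)**2 = 0**2 = 0)
I(0 - 1*0)*(-105) + 17 = 0*(-105) + 17 = 0 + 17 = 17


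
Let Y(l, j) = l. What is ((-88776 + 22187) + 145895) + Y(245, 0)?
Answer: 79551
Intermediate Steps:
((-88776 + 22187) + 145895) + Y(245, 0) = ((-88776 + 22187) + 145895) + 245 = (-66589 + 145895) + 245 = 79306 + 245 = 79551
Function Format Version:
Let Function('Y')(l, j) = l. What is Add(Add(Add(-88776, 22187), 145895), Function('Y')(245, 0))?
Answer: 79551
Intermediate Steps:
Add(Add(Add(-88776, 22187), 145895), Function('Y')(245, 0)) = Add(Add(Add(-88776, 22187), 145895), 245) = Add(Add(-66589, 145895), 245) = Add(79306, 245) = 79551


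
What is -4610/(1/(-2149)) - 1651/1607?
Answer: 15920370579/1607 ≈ 9.9069e+6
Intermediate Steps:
-4610/(1/(-2149)) - 1651/1607 = -4610/(-1/2149) - 1651*1/1607 = -4610*(-2149) - 1651/1607 = 9906890 - 1651/1607 = 15920370579/1607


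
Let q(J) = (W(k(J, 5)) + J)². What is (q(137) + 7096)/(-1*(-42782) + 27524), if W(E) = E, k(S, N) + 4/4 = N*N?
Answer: 33017/70306 ≈ 0.46962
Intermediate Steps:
k(S, N) = -1 + N² (k(S, N) = -1 + N*N = -1 + N²)
q(J) = (24 + J)² (q(J) = ((-1 + 5²) + J)² = ((-1 + 25) + J)² = (24 + J)²)
(q(137) + 7096)/(-1*(-42782) + 27524) = ((24 + 137)² + 7096)/(-1*(-42782) + 27524) = (161² + 7096)/(42782 + 27524) = (25921 + 7096)/70306 = 33017*(1/70306) = 33017/70306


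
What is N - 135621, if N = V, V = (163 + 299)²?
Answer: 77823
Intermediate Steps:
V = 213444 (V = 462² = 213444)
N = 213444
N - 135621 = 213444 - 135621 = 77823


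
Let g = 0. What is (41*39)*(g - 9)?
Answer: -14391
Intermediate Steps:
(41*39)*(g - 9) = (41*39)*(0 - 9) = 1599*(-9) = -14391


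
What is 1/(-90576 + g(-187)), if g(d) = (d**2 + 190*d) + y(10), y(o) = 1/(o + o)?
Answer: -20/1822739 ≈ -1.0972e-5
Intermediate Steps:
y(o) = 1/(2*o)
g(d) = 1/20 + d**2 + 190*d (g(d) = (d**2 + 190*d) + (1/2)/10 = (d**2 + 190*d) + (1/2)*(1/10) = (d**2 + 190*d) + 1/20 = 1/20 + d**2 + 190*d)
1/(-90576 + g(-187)) = 1/(-90576 + (1/20 + (-187)**2 + 190*(-187))) = 1/(-90576 + (1/20 + 34969 - 35530)) = 1/(-90576 - 11219/20) = 1/(-1822739/20) = -20/1822739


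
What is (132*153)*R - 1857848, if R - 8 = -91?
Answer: -3534116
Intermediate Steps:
R = -83 (R = 8 - 91 = -83)
(132*153)*R - 1857848 = (132*153)*(-83) - 1857848 = 20196*(-83) - 1857848 = -1676268 - 1857848 = -3534116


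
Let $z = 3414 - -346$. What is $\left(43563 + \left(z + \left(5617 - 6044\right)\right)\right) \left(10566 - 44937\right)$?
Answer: $-1611862416$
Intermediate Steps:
$z = 3760$ ($z = 3414 + 346 = 3760$)
$\left(43563 + \left(z + \left(5617 - 6044\right)\right)\right) \left(10566 - 44937\right) = \left(43563 + \left(3760 + \left(5617 - 6044\right)\right)\right) \left(10566 - 44937\right) = \left(43563 + \left(3760 + \left(5617 - 6044\right)\right)\right) \left(-34371\right) = \left(43563 + \left(3760 - 427\right)\right) \left(-34371\right) = \left(43563 + 3333\right) \left(-34371\right) = 46896 \left(-34371\right) = -1611862416$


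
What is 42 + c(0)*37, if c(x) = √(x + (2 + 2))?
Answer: 116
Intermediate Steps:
c(x) = √(4 + x) (c(x) = √(x + 4) = √(4 + x))
42 + c(0)*37 = 42 + √(4 + 0)*37 = 42 + √4*37 = 42 + 2*37 = 42 + 74 = 116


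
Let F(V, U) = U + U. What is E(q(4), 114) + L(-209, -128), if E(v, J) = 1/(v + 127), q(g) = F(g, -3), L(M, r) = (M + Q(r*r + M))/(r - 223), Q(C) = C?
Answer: -214615/4719 ≈ -45.479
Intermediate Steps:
F(V, U) = 2*U
L(M, r) = (r² + 2*M)/(-223 + r) (L(M, r) = (M + (r*r + M))/(r - 223) = (M + (r² + M))/(-223 + r) = (M + (M + r²))/(-223 + r) = (r² + 2*M)/(-223 + r))
q(g) = -6 (q(g) = 2*(-3) = -6)
E(v, J) = 1/(127 + v)
E(q(4), 114) + L(-209, -128) = 1/(127 - 6) + ((-128)² + 2*(-209))/(-223 - 128) = 1/121 + (16384 - 418)/(-351) = 1/121 - 1/351*15966 = 1/121 - 1774/39 = -214615/4719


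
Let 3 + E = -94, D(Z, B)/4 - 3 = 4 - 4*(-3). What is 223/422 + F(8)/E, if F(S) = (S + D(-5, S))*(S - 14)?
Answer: 234319/40934 ≈ 5.7243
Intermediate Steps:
D(Z, B) = 76 (D(Z, B) = 12 + 4*(4 - 4*(-3)) = 12 + 4*(4 + 12) = 12 + 4*16 = 12 + 64 = 76)
E = -97 (E = -3 - 94 = -97)
F(S) = (-14 + S)*(76 + S) (F(S) = (S + 76)*(S - 14) = (76 + S)*(-14 + S) = (-14 + S)*(76 + S))
223/422 + F(8)/E = 223/422 + (-1064 + 8² + 62*8)/(-97) = 223*(1/422) + (-1064 + 64 + 496)*(-1/97) = 223/422 - 504*(-1/97) = 223/422 + 504/97 = 234319/40934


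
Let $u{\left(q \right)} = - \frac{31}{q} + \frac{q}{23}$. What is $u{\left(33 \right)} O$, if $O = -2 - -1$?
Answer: $- \frac{376}{759} \approx -0.49539$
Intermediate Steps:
$u{\left(q \right)} = - \frac{31}{q} + \frac{q}{23}$ ($u{\left(q \right)} = - \frac{31}{q} + q \frac{1}{23} = - \frac{31}{q} + \frac{q}{23}$)
$O = -1$ ($O = -2 + 1 = -1$)
$u{\left(33 \right)} O = \left(- \frac{31}{33} + \frac{1}{23} \cdot 33\right) \left(-1\right) = \left(\left(-31\right) \frac{1}{33} + \frac{33}{23}\right) \left(-1\right) = \left(- \frac{31}{33} + \frac{33}{23}\right) \left(-1\right) = \frac{376}{759} \left(-1\right) = - \frac{376}{759}$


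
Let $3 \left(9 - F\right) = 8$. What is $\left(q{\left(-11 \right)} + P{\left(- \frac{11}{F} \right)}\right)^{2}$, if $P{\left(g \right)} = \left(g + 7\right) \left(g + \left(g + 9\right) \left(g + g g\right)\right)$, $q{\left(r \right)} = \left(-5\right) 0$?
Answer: $\frac{26876966490000}{16983563041} \approx 1582.5$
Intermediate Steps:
$F = \frac{19}{3}$ ($F = 9 - \frac{8}{3} = \frac{19}{3} \approx 6.3333$)
$q{\left(r \right)} = 0$
$P{\left(g \right)} = \left(7 + g\right) \left(g + \left(9 + g\right) \left(g + g^{2}\right)\right)$
$\left(q{\left(-11 \right)} + P{\left(- \frac{11}{F} \right)}\right)^{2} = \left(0 + - \frac{11}{\frac{19}{3}} \left(70 + \left(- \frac{11}{\frac{19}{3}}\right)^{3} + 17 \left(- \frac{11}{\frac{19}{3}}\right)^{2} + 80 \left(- \frac{11}{\frac{19}{3}}\right)\right)\right)^{2} = \left(0 + \left(-11\right) \frac{3}{19} \left(70 + \left(\left(-11\right) \frac{3}{19}\right)^{3} + 17 \left(\left(-11\right) \frac{3}{19}\right)^{2} + 80 \left(\left(-11\right) \frac{3}{19}\right)\right)\right)^{2} = \left(0 - \frac{33 \left(70 + \left(- \frac{33}{19}\right)^{3} + 17 \left(- \frac{33}{19}\right)^{2} + 80 \left(- \frac{33}{19}\right)\right)}{19}\right)^{2} = \left(0 - \frac{33 \left(70 - \frac{35937}{6859} + 17 \cdot \frac{1089}{361} - \frac{2640}{19}\right)}{19}\right)^{2} = \left(0 - \frac{33 \left(70 - \frac{35937}{6859} + \frac{18513}{361} - \frac{2640}{19}\right)}{19}\right)^{2} = \left(0 - - \frac{5184300}{130321}\right)^{2} = \left(0 + \frac{5184300}{130321}\right)^{2} = \left(\frac{5184300}{130321}\right)^{2} = \frac{26876966490000}{16983563041}$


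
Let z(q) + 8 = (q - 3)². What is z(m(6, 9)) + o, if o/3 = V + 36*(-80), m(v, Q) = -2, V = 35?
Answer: -8518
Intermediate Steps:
o = -8535 (o = 3*(35 + 36*(-80)) = 3*(35 - 2880) = 3*(-2845) = -8535)
z(q) = -8 + (-3 + q)² (z(q) = -8 + (q - 3)² = -8 + (-3 + q)²)
z(m(6, 9)) + o = (-8 + (-3 - 2)²) - 8535 = (-8 + (-5)²) - 8535 = (-8 + 25) - 8535 = 17 - 8535 = -8518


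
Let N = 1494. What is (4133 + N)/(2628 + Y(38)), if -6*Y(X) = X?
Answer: 16881/7865 ≈ 2.1463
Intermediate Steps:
Y(X) = -X/6
(4133 + N)/(2628 + Y(38)) = (4133 + 1494)/(2628 - ⅙*38) = 5627/(2628 - 19/3) = 5627/(7865/3) = 5627*(3/7865) = 16881/7865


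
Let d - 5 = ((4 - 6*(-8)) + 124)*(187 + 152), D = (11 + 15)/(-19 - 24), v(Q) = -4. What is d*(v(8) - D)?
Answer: -8711674/43 ≈ -2.0260e+5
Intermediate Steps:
D = -26/43 (D = 26/(-43) = 26*(-1/43) = -26/43 ≈ -0.60465)
d = 59669 (d = 5 + ((4 - 6*(-8)) + 124)*(187 + 152) = 5 + ((4 + 48) + 124)*339 = 5 + (52 + 124)*339 = 5 + 176*339 = 5 + 59664 = 59669)
d*(v(8) - D) = 59669*(-4 - 1*(-26/43)) = 59669*(-4 + 26/43) = 59669*(-146/43) = -8711674/43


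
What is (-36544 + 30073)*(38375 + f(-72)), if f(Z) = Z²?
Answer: -281870289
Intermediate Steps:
(-36544 + 30073)*(38375 + f(-72)) = (-36544 + 30073)*(38375 + (-72)²) = -6471*(38375 + 5184) = -6471*43559 = -281870289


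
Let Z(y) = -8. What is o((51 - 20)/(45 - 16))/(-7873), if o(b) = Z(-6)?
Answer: 8/7873 ≈ 0.0010161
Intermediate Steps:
o(b) = -8
o((51 - 20)/(45 - 16))/(-7873) = -8/(-7873) = -8*(-1/7873) = 8/7873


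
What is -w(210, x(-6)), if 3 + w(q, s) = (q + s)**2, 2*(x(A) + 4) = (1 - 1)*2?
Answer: -42433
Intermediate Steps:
x(A) = -4 (x(A) = -4 + ((1 - 1)*2)/2 = -4 + (0*2)/2 = -4 + (1/2)*0 = -4 + 0 = -4)
w(q, s) = -3 + (q + s)**2
-w(210, x(-6)) = -(-3 + (210 - 4)**2) = -(-3 + 206**2) = -(-3 + 42436) = -1*42433 = -42433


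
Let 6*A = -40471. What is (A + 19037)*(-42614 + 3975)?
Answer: -2849664889/6 ≈ -4.7494e+8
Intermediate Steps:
A = -40471/6 (A = (⅙)*(-40471) = -40471/6 ≈ -6745.2)
(A + 19037)*(-42614 + 3975) = (-40471/6 + 19037)*(-42614 + 3975) = (73751/6)*(-38639) = -2849664889/6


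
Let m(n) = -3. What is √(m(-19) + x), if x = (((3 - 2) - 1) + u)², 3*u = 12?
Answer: √13 ≈ 3.6056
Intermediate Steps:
u = 4 (u = (⅓)*12 = 4)
x = 16 (x = (((3 - 2) - 1) + 4)² = ((1 - 1) + 4)² = (0 + 4)² = 4² = 16)
√(m(-19) + x) = √(-3 + 16) = √13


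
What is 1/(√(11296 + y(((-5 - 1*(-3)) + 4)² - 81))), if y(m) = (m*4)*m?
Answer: √8753/17506 ≈ 0.0053443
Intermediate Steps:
y(m) = 4*m² (y(m) = (4*m)*m = 4*m²)
1/(√(11296 + y(((-5 - 1*(-3)) + 4)² - 81))) = 1/(√(11296 + 4*(((-5 - 1*(-3)) + 4)² - 81)²)) = 1/(√(11296 + 4*(((-5 + 3) + 4)² - 81)²)) = 1/(√(11296 + 4*((-2 + 4)² - 81)²)) = 1/(√(11296 + 4*(2² - 81)²)) = 1/(√(11296 + 4*(4 - 81)²)) = 1/(√(11296 + 4*(-77)²)) = 1/(√(11296 + 4*5929)) = 1/(√(11296 + 23716)) = 1/(√35012) = 1/(2*√8753) = √8753/17506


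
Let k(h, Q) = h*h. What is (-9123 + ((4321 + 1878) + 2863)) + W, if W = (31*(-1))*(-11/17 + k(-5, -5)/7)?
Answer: -18047/119 ≈ -151.66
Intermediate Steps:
k(h, Q) = h²
W = -10788/119 (W = (31*(-1))*(-11/17 + (-5)²/7) = -31*(-11*1/17 + 25*(⅐)) = -31*(-11/17 + 25/7) = -31*348/119 = -10788/119 ≈ -90.656)
(-9123 + ((4321 + 1878) + 2863)) + W = (-9123 + ((4321 + 1878) + 2863)) - 10788/119 = (-9123 + (6199 + 2863)) - 10788/119 = (-9123 + 9062) - 10788/119 = -61 - 10788/119 = -18047/119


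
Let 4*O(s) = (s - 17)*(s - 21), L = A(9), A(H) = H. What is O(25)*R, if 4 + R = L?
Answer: 40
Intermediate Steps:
L = 9
R = 5 (R = -4 + 9 = 5)
O(s) = (-21 + s)*(-17 + s)/4 (O(s) = ((s - 17)*(s - 21))/4 = ((-17 + s)*(-21 + s))/4 = ((-21 + s)*(-17 + s))/4 = (-21 + s)*(-17 + s)/4)
O(25)*R = (357/4 - 19/2*25 + (¼)*25²)*5 = (357/4 - 475/2 + (¼)*625)*5 = (357/4 - 475/2 + 625/4)*5 = 8*5 = 40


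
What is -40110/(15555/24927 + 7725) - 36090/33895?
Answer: -272260374999/43515899159 ≈ -6.2566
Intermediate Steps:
-40110/(15555/24927 + 7725) - 36090/33895 = -40110/(15555*(1/24927) + 7725) - 36090*1/33895 = -40110/(5185/8309 + 7725) - 7218/6779 = -40110/64192210/8309 - 7218/6779 = -40110*8309/64192210 - 7218/6779 = -33327399/6419221 - 7218/6779 = -272260374999/43515899159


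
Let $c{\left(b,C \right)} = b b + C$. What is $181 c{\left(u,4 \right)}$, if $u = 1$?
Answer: $905$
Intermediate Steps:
$c{\left(b,C \right)} = C + b^{2}$ ($c{\left(b,C \right)} = b^{2} + C = C + b^{2}$)
$181 c{\left(u,4 \right)} = 181 \left(4 + 1^{2}\right) = 181 \left(4 + 1\right) = 181 \cdot 5 = 905$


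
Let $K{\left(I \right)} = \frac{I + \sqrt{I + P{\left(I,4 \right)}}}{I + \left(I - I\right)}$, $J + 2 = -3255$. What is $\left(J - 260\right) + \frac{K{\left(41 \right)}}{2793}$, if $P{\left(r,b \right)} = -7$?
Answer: $- \frac{9822980}{2793} + \frac{\sqrt{34}}{114513} \approx -3517.0$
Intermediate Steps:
$J = -3257$ ($J = -2 - 3255 = -3257$)
$K{\left(I \right)} = \frac{I + \sqrt{-7 + I}}{I}$ ($K{\left(I \right)} = \frac{I + \sqrt{I - 7}}{I + \left(I - I\right)} = \frac{I + \sqrt{-7 + I}}{I + 0} = \frac{I + \sqrt{-7 + I}}{I}$)
$\left(J - 260\right) + \frac{K{\left(41 \right)}}{2793} = \left(-3257 - 260\right) + \frac{\frac{1}{41} \left(41 + \sqrt{-7 + 41}\right)}{2793} = -3517 + \frac{41 + \sqrt{34}}{41} \cdot \frac{1}{2793} = -3517 + \left(1 + \frac{\sqrt{34}}{41}\right) \frac{1}{2793} = -3517 + \left(\frac{1}{2793} + \frac{\sqrt{34}}{114513}\right) = - \frac{9822980}{2793} + \frac{\sqrt{34}}{114513}$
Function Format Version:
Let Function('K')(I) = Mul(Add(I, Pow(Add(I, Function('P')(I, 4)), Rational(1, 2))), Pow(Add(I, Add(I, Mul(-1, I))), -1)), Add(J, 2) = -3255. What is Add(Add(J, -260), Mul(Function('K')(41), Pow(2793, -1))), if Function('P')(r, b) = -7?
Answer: Add(Rational(-9822980, 2793), Mul(Rational(1, 114513), Pow(34, Rational(1, 2)))) ≈ -3517.0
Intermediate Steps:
J = -3257 (J = Add(-2, -3255) = -3257)
Function('K')(I) = Mul(Pow(I, -1), Add(I, Pow(Add(-7, I), Rational(1, 2)))) (Function('K')(I) = Mul(Add(I, Pow(Add(I, -7), Rational(1, 2))), Pow(Add(I, Add(I, Mul(-1, I))), -1)) = Mul(Add(I, Pow(Add(-7, I), Rational(1, 2))), Pow(Add(I, 0), -1)) = Mul(Add(I, Pow(Add(-7, I), Rational(1, 2))), Pow(I, -1)) = Mul(Pow(I, -1), Add(I, Pow(Add(-7, I), Rational(1, 2)))))
Add(Add(J, -260), Mul(Function('K')(41), Pow(2793, -1))) = Add(Add(-3257, -260), Mul(Mul(Pow(41, -1), Add(41, Pow(Add(-7, 41), Rational(1, 2)))), Pow(2793, -1))) = Add(-3517, Mul(Mul(Rational(1, 41), Add(41, Pow(34, Rational(1, 2)))), Rational(1, 2793))) = Add(-3517, Mul(Add(1, Mul(Rational(1, 41), Pow(34, Rational(1, 2)))), Rational(1, 2793))) = Add(-3517, Add(Rational(1, 2793), Mul(Rational(1, 114513), Pow(34, Rational(1, 2))))) = Add(Rational(-9822980, 2793), Mul(Rational(1, 114513), Pow(34, Rational(1, 2))))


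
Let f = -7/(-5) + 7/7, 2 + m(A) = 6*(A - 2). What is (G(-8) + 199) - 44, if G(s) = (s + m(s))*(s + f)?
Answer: 547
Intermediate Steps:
m(A) = -14 + 6*A (m(A) = -2 + 6*(A - 2) = -2 + 6*(-2 + A) = -2 + (-12 + 6*A) = -14 + 6*A)
f = 12/5 (f = -7*(-⅕) + 7*(⅐) = 7/5 + 1 = 12/5 ≈ 2.4000)
G(s) = (-14 + 7*s)*(12/5 + s) (G(s) = (s + (-14 + 6*s))*(s + 12/5) = (-14 + 7*s)*(12/5 + s))
(G(-8) + 199) - 44 = ((-168/5 + 7*(-8)² + (14/5)*(-8)) + 199) - 44 = ((-168/5 + 7*64 - 112/5) + 199) - 44 = ((-168/5 + 448 - 112/5) + 199) - 44 = (392 + 199) - 44 = 591 - 44 = 547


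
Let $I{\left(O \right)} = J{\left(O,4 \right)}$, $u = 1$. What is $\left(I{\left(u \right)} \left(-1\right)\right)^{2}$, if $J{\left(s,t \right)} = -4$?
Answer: $16$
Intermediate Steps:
$I{\left(O \right)} = -4$
$\left(I{\left(u \right)} \left(-1\right)\right)^{2} = \left(\left(-4\right) \left(-1\right)\right)^{2} = 4^{2} = 16$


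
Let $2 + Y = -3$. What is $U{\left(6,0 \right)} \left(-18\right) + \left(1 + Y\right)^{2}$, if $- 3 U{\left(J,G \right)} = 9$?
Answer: $70$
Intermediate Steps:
$Y = -5$ ($Y = -2 - 3 = -5$)
$U{\left(J,G \right)} = -3$ ($U{\left(J,G \right)} = \left(- \frac{1}{3}\right) 9 = -3$)
$U{\left(6,0 \right)} \left(-18\right) + \left(1 + Y\right)^{2} = \left(-3\right) \left(-18\right) + \left(1 - 5\right)^{2} = 54 + \left(-4\right)^{2} = 54 + 16 = 70$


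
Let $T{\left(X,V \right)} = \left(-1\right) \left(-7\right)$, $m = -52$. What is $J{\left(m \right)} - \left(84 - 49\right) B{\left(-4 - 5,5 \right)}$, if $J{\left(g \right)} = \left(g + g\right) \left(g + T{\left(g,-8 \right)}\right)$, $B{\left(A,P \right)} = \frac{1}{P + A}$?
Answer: $\frac{18755}{4} \approx 4688.8$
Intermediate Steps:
$T{\left(X,V \right)} = 7$
$B{\left(A,P \right)} = \frac{1}{A + P}$
$J{\left(g \right)} = 2 g \left(7 + g\right)$ ($J{\left(g \right)} = \left(g + g\right) \left(g + 7\right) = 2 g \left(7 + g\right)$)
$J{\left(m \right)} - \left(84 - 49\right) B{\left(-4 - 5,5 \right)} = 2 \left(-52\right) \left(7 - 52\right) - \frac{84 - 49}{\left(-4 - 5\right) + 5} = 2 \left(-52\right) \left(-45\right) - \frac{35}{\left(-4 - 5\right) + 5} = 4680 - \frac{35}{-9 + 5} = 4680 - \frac{35}{-4} = 4680 - 35 \left(- \frac{1}{4}\right) = 4680 - - \frac{35}{4} = 4680 + \frac{35}{4} = \frac{18755}{4}$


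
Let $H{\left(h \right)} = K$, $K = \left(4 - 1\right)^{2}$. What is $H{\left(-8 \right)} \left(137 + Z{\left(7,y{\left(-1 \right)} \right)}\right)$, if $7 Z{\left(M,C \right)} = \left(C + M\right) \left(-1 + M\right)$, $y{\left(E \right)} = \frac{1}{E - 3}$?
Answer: $\frac{17991}{14} \approx 1285.1$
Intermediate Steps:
$y{\left(E \right)} = \frac{1}{-3 + E}$
$Z{\left(M,C \right)} = \frac{\left(-1 + M\right) \left(C + M\right)}{7}$ ($Z{\left(M,C \right)} = \frac{\left(C + M\right) \left(-1 + M\right)}{7} = \frac{\left(-1 + M\right) \left(C + M\right)}{7}$)
$K = 9$ ($K = 3^{2} = 9$)
$H{\left(h \right)} = 9$
$H{\left(-8 \right)} \left(137 + Z{\left(7,y{\left(-1 \right)} \right)}\right) = 9 \left(137 + \left(- \frac{1}{7 \left(-3 - 1\right)} - 1 + \frac{7^{2}}{7} + \frac{1}{7} \frac{1}{-3 - 1} \cdot 7\right)\right) = 9 \left(137 + \left(- \frac{1}{7 \left(-4\right)} - 1 + \frac{1}{7} \cdot 49 + \frac{1}{7} \frac{1}{-4} \cdot 7\right)\right) = 9 \left(137 + \left(\left(- \frac{1}{7}\right) \left(- \frac{1}{4}\right) - 1 + 7 + \frac{1}{7} \left(- \frac{1}{4}\right) 7\right)\right) = 9 \left(137 + \left(\frac{1}{28} - 1 + 7 - \frac{1}{4}\right)\right) = 9 \left(137 + \frac{81}{14}\right) = 9 \cdot \frac{1999}{14} = \frac{17991}{14}$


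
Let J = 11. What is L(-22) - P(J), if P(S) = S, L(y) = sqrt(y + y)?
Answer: -11 + 2*I*sqrt(11) ≈ -11.0 + 6.6332*I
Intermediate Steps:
L(y) = sqrt(2)*sqrt(y) (L(y) = sqrt(2*y) = sqrt(2)*sqrt(y))
L(-22) - P(J) = sqrt(2)*sqrt(-22) - 1*11 = sqrt(2)*(I*sqrt(22)) - 11 = 2*I*sqrt(11) - 11 = -11 + 2*I*sqrt(11)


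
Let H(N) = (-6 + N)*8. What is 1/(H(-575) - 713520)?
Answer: -1/718168 ≈ -1.3924e-6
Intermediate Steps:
H(N) = -48 + 8*N
1/(H(-575) - 713520) = 1/((-48 + 8*(-575)) - 713520) = 1/((-48 - 4600) - 713520) = 1/(-4648 - 713520) = 1/(-718168) = -1/718168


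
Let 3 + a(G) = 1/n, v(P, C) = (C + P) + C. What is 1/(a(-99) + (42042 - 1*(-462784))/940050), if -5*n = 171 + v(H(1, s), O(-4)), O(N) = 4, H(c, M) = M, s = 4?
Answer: -28671525/71400757 ≈ -0.40156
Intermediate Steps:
v(P, C) = P + 2*C
n = -183/5 (n = -(171 + (4 + 2*4))/5 = -(171 + (4 + 8))/5 = -(171 + 12)/5 = -⅕*183 = -183/5 ≈ -36.600)
a(G) = -554/183 (a(G) = -3 + 1/(-183/5) = -3 - 5/183 = -554/183)
1/(a(-99) + (42042 - 1*(-462784))/940050) = 1/(-554/183 + (42042 - 1*(-462784))/940050) = 1/(-554/183 + (42042 + 462784)*(1/940050)) = 1/(-554/183 + 504826*(1/940050)) = 1/(-554/183 + 252413/470025) = 1/(-71400757/28671525) = -28671525/71400757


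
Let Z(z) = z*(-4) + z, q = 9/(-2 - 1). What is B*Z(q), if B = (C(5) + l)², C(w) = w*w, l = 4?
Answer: 7569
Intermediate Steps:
q = -3 (q = 9/(-3) = -⅓*9 = -3)
Z(z) = -3*z (Z(z) = -4*z + z = -3*z)
C(w) = w²
B = 841 (B = (5² + 4)² = (25 + 4)² = 29² = 841)
B*Z(q) = 841*(-3*(-3)) = 841*9 = 7569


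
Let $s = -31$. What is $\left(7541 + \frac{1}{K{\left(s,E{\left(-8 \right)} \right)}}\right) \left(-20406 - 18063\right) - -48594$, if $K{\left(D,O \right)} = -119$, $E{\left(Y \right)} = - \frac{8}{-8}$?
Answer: $- \frac{34515451596}{119} \approx -2.9005 \cdot 10^{8}$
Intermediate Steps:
$E{\left(Y \right)} = 1$ ($E{\left(Y \right)} = \left(-8\right) \left(- \frac{1}{8}\right) = 1$)
$\left(7541 + \frac{1}{K{\left(s,E{\left(-8 \right)} \right)}}\right) \left(-20406 - 18063\right) - -48594 = \left(7541 + \frac{1}{-119}\right) \left(-20406 - 18063\right) - -48594 = \left(7541 - \frac{1}{119}\right) \left(-38469\right) + 48594 = \frac{897378}{119} \left(-38469\right) + 48594 = - \frac{34521234282}{119} + 48594 = - \frac{34515451596}{119}$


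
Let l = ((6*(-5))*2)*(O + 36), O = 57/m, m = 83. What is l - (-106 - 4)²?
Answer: -1187000/83 ≈ -14301.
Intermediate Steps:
O = 57/83 ≈ 0.68675
l = -182700/83 (l = ((6*(-5))*2)*(57/83 + 36) = -30*2*(3045/83) = -60*3045/83 = -182700/83 ≈ -2201.2)
l - (-106 - 4)² = -182700/83 - (-106 - 4)² = -182700/83 - 1*(-110)² = -182700/83 - 1*12100 = -182700/83 - 12100 = -1187000/83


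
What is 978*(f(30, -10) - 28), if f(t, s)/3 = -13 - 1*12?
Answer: -100734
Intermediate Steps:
f(t, s) = -75 (f(t, s) = 3*(-13 - 1*12) = 3*(-13 - 12) = 3*(-25) = -75)
978*(f(30, -10) - 28) = 978*(-75 - 28) = 978*(-103) = -100734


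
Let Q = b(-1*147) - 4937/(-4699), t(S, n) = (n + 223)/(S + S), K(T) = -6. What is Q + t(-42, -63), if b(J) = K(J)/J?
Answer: -561787/690753 ≈ -0.81330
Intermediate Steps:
b(J) = -6/J
t(S, n) = (223 + n)/(2*S) (t(S, n) = (223 + n)/((2*S)) = (223 + n)*(1/(2*S)) = (223 + n)/(2*S))
Q = 251311/230251 (Q = -6/((-1*147)) - 4937/(-4699) = -6/(-147) - 4937*(-1)/4699 = -6*(-1/147) - 1*(-4937/4699) = 2/49 + 4937/4699 = 251311/230251 ≈ 1.0915)
Q + t(-42, -63) = 251311/230251 + (1/2)*(223 - 63)/(-42) = 251311/230251 + (1/2)*(-1/42)*160 = 251311/230251 - 40/21 = -561787/690753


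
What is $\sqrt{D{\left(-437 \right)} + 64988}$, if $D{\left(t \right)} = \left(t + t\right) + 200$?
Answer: $9 \sqrt{794} \approx 253.6$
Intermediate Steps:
$D{\left(t \right)} = 200 + 2 t$ ($D{\left(t \right)} = 2 t + 200 = 200 + 2 t$)
$\sqrt{D{\left(-437 \right)} + 64988} = \sqrt{\left(200 + 2 \left(-437\right)\right) + 64988} = \sqrt{\left(200 - 874\right) + 64988} = \sqrt{-674 + 64988} = \sqrt{64314} = 9 \sqrt{794}$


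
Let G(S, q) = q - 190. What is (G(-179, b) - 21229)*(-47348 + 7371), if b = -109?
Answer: 860624856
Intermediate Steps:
G(S, q) = -190 + q
(G(-179, b) - 21229)*(-47348 + 7371) = ((-190 - 109) - 21229)*(-47348 + 7371) = (-299 - 21229)*(-39977) = -21528*(-39977) = 860624856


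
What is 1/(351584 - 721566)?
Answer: -1/369982 ≈ -2.7028e-6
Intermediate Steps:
1/(351584 - 721566) = 1/(-369982) = -1/369982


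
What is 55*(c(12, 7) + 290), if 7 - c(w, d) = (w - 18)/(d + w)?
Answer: 310695/19 ≈ 16352.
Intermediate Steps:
c(w, d) = 7 - (-18 + w)/(d + w) (c(w, d) = 7 - (w - 18)/(d + w) = 7 - (-18 + w)/(d + w))
55*(c(12, 7) + 290) = 55*((18 + 6*12 + 7*7)/(7 + 12) + 290) = 55*((18 + 72 + 49)/19 + 290) = 55*((1/19)*139 + 290) = 55*(139/19 + 290) = 55*(5649/19) = 310695/19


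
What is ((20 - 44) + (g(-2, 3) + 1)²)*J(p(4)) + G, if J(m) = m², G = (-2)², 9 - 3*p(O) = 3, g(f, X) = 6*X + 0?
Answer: 1352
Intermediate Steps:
g(f, X) = 6*X
p(O) = 2 (p(O) = 3 - ⅓*3 = 3 - 1 = 2)
G = 4
((20 - 44) + (g(-2, 3) + 1)²)*J(p(4)) + G = ((20 - 44) + (6*3 + 1)²)*2² + 4 = (-24 + (18 + 1)²)*4 + 4 = (-24 + 19²)*4 + 4 = (-24 + 361)*4 + 4 = 337*4 + 4 = 1348 + 4 = 1352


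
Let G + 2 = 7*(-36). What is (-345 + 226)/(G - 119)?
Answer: 119/373 ≈ 0.31904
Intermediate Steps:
G = -254 (G = -2 + 7*(-36) = -2 - 252 = -254)
(-345 + 226)/(G - 119) = (-345 + 226)/(-254 - 119) = -119/(-373) = -119*(-1/373) = 119/373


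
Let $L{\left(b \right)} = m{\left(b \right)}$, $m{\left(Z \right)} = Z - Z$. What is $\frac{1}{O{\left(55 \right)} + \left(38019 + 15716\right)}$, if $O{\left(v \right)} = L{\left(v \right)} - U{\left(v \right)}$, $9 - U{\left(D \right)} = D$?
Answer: $\frac{1}{53781} \approx 1.8594 \cdot 10^{-5}$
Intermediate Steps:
$U{\left(D \right)} = 9 - D$
$m{\left(Z \right)} = 0$
$L{\left(b \right)} = 0$
$O{\left(v \right)} = -9 + v$ ($O{\left(v \right)} = 0 - \left(9 - v\right) = 0 + \left(-9 + v\right) = -9 + v$)
$\frac{1}{O{\left(55 \right)} + \left(38019 + 15716\right)} = \frac{1}{\left(-9 + 55\right) + \left(38019 + 15716\right)} = \frac{1}{46 + 53735} = \frac{1}{53781}$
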